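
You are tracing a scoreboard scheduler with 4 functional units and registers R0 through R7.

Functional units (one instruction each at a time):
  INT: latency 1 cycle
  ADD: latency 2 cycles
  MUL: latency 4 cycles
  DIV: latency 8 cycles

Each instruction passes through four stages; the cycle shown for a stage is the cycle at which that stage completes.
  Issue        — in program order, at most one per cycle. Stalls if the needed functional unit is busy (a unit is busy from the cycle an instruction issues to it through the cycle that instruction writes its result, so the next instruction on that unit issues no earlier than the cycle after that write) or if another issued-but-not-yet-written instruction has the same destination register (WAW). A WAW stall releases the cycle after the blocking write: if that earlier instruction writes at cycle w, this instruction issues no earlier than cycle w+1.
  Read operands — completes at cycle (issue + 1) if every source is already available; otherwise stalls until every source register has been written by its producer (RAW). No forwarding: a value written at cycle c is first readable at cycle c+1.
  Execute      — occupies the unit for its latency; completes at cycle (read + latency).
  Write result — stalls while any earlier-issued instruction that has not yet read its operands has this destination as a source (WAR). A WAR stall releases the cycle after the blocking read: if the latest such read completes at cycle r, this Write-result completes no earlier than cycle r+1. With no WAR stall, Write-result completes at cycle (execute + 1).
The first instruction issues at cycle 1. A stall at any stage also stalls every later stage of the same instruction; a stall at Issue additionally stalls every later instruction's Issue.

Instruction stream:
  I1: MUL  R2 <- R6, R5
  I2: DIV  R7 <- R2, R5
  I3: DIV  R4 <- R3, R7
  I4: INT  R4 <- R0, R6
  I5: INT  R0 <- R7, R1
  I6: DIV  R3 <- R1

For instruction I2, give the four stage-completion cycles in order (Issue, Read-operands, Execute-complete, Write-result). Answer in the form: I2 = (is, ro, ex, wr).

I2 = (2, 8, 16, 17)

t=1  I1 issues→MUL
t=2  I1 reads, I2 issues→DIV
t=6  I1 exec-done
t=7  I1 writes R2
t=8  I2 reads
t=16  I2 exec-done
t=17  I2 writes R7
t=18  I3 issues→DIV
t=19  I3 reads
t=27  I3 exec-done
t=28  I3 writes R4
t=29  I4 issues→INT
t=30  I4 reads
t=31  I4 exec-done
t=32  I4 writes R4
t=33  I5 issues→INT
t=34  I5 reads, I6 issues→DIV
t=35  I5 exec-done, I6 reads
t=36  I5 writes R0
t=43  I6 exec-done
t=44  I6 writes R3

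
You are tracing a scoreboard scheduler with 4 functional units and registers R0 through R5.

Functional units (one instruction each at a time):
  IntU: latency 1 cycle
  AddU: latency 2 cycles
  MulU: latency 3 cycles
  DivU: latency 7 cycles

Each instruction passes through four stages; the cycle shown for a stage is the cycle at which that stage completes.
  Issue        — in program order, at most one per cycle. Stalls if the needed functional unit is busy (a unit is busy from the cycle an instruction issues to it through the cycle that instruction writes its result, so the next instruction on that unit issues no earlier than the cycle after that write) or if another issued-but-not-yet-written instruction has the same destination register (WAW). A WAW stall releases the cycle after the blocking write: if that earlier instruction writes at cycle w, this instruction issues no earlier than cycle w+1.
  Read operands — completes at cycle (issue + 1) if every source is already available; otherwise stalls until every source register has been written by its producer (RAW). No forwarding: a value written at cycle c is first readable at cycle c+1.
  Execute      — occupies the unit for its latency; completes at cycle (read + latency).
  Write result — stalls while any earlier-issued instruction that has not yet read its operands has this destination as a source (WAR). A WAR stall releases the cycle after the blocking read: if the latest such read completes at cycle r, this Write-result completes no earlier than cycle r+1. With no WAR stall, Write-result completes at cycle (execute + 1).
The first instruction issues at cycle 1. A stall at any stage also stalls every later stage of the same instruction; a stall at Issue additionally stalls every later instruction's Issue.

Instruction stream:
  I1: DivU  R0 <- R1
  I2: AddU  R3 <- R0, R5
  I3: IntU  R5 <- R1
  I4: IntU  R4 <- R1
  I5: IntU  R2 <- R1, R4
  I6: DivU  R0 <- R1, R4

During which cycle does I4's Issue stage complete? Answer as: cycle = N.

cycle 1: I1→DivU
cycle 2: I1 RO · I2→AddU
cycle 3: I3→IntU
cycle 4: I3 RO
cycle 5: I3 EX
cycle 9: I1 EX
cycle 10: I1 WR R0
cycle 11: I2 RO
cycle 12: I3 WR R5
cycle 13: I2 EX · I4→IntU
cycle 14: I2 WR R3 · I4 RO
cycle 15: I4 EX
cycle 16: I4 WR R4
cycle 17: I5→IntU
cycle 18: I5 RO · I6→DivU
cycle 19: I5 EX · I6 RO
cycle 20: I5 WR R2
cycle 26: I6 EX
cycle 27: I6 WR R0

cycle = 13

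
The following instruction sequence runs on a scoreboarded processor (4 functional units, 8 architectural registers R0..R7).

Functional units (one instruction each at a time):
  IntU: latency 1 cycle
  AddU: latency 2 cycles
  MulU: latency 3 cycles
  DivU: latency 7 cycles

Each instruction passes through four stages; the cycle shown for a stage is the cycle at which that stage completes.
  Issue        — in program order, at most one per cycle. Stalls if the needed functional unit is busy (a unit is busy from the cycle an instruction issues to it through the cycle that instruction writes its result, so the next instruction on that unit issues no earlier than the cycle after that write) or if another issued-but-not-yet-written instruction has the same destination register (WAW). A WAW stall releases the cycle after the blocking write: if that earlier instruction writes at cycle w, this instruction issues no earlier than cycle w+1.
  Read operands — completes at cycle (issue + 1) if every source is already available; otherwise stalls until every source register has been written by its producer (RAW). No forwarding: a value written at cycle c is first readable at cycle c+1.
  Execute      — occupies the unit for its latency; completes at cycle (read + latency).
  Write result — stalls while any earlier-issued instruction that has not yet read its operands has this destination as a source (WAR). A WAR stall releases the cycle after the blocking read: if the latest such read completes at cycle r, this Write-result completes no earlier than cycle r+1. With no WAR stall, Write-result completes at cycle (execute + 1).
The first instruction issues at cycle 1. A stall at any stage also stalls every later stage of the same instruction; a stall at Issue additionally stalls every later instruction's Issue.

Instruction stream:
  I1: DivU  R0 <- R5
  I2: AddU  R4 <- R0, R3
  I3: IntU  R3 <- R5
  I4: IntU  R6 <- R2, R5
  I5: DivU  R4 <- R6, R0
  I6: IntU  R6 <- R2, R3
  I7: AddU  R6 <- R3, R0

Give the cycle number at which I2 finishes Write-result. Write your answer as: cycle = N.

[I1] 1/2/9/10
[I2] 2/11/13/14  (RAW R0: wait I1 write@10)
[I3] 3/4/5/12  (WAR R3: wait I2 read@11)
[I4] 13/14/15/16  (struct: IntU busy until I3 writes@12)
[I5] 15/17/24/25  (WAW R4: wait I2 write@14; RAW R6: wait I4 write@16)
[I6] 17/18/19/20  (struct: IntU busy until I4 writes@16)
[I7] 21/22/24/25  (WAW R6: wait I6 write@20)

cycle = 14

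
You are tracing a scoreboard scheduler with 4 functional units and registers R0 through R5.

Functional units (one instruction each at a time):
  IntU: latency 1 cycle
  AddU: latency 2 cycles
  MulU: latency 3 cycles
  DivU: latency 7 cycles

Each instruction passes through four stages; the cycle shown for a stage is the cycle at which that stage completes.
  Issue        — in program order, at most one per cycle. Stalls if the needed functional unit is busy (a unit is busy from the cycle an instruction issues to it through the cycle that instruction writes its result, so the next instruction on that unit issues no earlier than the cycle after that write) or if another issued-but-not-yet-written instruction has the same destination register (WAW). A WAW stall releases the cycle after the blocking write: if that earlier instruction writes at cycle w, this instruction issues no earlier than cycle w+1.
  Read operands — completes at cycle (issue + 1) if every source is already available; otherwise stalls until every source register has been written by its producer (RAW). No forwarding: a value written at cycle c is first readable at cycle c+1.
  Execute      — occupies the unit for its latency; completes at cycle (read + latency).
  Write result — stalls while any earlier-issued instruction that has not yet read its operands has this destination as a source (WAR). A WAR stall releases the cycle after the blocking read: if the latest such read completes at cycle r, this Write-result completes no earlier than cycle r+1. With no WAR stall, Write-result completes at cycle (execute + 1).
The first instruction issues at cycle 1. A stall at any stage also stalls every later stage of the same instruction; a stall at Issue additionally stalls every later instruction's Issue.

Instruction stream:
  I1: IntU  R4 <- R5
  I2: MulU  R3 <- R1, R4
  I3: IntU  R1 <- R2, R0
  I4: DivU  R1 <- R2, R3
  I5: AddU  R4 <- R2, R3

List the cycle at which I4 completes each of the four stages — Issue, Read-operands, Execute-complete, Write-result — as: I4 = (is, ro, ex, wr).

I4 = (9, 10, 17, 18)

I1  is:1  ro:2  ex:3  wr:4
I2  is:2  ro:5  ex:8  wr:9  — RAW R4: wait I1 write@4
I3  is:5  ro:6  ex:7  wr:8  — struct: IntU busy until I1 writes@4
I4  is:9  ro:10  ex:17  wr:18  — WAW R1: wait I3 write@8
I5  is:10  ro:11  ex:13  wr:14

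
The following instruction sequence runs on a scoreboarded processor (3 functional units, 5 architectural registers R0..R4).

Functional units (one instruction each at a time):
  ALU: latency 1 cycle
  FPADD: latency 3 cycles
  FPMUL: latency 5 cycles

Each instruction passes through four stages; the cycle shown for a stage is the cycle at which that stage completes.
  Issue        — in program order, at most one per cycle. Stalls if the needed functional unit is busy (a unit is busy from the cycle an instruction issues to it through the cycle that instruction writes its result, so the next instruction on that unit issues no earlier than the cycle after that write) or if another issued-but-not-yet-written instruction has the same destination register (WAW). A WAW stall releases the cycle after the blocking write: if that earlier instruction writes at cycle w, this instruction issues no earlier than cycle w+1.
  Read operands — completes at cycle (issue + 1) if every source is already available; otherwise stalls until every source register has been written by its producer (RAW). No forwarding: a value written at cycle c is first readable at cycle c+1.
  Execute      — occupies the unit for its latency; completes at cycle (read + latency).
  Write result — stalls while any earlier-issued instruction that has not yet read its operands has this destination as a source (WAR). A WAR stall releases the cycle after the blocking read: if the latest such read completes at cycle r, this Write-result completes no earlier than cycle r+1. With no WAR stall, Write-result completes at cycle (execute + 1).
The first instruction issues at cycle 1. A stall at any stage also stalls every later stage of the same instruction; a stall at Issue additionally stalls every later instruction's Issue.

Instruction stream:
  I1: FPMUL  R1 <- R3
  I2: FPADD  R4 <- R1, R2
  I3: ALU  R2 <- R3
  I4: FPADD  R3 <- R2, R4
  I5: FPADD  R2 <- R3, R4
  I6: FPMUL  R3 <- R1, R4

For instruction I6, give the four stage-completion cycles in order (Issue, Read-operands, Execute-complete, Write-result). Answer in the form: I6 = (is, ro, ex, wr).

I6 = (21, 22, 27, 28)

cycle 1: I1→FPMUL
cycle 2: I1 RO · I2→FPADD
cycle 3: I3→ALU
cycle 4: I3 RO
cycle 5: I3 EX
cycle 7: I1 EX
cycle 8: I1 WR R1
cycle 9: I2 RO
cycle 10: I3 WR R2
cycle 12: I2 EX
cycle 13: I2 WR R4
cycle 14: I4→FPADD
cycle 15: I4 RO
cycle 18: I4 EX
cycle 19: I4 WR R3
cycle 20: I5→FPADD
cycle 21: I5 RO · I6→FPMUL
cycle 22: I6 RO
cycle 24: I5 EX
cycle 25: I5 WR R2
cycle 27: I6 EX
cycle 28: I6 WR R3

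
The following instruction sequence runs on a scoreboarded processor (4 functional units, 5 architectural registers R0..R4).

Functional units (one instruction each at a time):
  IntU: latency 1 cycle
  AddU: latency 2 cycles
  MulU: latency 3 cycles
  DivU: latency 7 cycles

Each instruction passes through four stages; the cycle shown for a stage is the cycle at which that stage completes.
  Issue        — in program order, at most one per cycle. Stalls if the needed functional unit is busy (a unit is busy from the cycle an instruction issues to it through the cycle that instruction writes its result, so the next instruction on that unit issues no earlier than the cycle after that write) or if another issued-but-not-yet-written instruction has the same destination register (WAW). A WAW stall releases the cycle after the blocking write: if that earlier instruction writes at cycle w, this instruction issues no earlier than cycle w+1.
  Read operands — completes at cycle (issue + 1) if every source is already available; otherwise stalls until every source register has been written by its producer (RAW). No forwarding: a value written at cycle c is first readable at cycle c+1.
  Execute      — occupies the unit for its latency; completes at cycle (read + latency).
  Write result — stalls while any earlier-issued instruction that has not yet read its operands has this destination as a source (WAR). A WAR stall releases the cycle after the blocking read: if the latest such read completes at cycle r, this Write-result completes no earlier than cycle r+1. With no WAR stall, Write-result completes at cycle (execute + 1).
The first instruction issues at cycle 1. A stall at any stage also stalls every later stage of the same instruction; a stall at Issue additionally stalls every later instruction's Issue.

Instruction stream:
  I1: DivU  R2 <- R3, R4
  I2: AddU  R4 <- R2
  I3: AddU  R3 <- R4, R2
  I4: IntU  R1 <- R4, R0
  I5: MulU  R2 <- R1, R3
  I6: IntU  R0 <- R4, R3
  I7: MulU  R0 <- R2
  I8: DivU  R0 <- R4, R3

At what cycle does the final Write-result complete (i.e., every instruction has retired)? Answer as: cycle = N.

[1] I1→DivU
[2] I1 RO | I2→AddU
[9] I1 EX
[10] I1 WR R2
[11] I2 RO
[13] I2 EX
[14] I2 WR R4
[15] I3→AddU
[16] I3 RO | I4→IntU
[17] I4 RO | I5→MulU
[18] I3 EX | I4 EX
[19] I3 WR R3 | I4 WR R1
[20] I5 RO | I6→IntU
[21] I6 RO
[22] I6 EX
[23] I5 EX | I6 WR R0
[24] I5 WR R2
[25] I7→MulU
[26] I7 RO
[29] I7 EX
[30] I7 WR R0
[31] I8→DivU
[32] I8 RO
[39] I8 EX
[40] I8 WR R0

cycle = 40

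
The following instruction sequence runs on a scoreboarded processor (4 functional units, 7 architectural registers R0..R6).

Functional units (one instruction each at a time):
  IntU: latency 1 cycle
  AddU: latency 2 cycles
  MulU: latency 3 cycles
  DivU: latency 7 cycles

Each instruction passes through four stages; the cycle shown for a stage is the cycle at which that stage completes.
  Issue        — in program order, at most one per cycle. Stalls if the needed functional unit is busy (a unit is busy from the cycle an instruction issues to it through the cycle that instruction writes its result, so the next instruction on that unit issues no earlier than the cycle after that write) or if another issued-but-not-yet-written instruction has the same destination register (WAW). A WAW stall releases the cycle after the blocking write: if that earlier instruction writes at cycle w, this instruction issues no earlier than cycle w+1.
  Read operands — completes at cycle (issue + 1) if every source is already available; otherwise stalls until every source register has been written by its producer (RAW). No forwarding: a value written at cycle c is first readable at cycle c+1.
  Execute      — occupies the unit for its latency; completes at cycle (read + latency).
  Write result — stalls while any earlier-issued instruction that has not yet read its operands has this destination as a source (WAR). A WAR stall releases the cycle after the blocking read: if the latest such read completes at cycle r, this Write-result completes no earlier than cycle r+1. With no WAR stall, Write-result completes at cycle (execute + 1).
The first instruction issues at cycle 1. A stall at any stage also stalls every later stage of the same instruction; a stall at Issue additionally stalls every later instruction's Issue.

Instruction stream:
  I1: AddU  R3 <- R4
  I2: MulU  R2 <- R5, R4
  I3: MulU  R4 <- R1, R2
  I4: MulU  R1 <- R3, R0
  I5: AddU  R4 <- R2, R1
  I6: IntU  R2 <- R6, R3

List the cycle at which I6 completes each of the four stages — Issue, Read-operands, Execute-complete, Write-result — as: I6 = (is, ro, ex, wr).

I6 = (16, 17, 18, 21)

I1 -> (1, 2, 4, 5)
I2 -> (2, 3, 6, 7)
I3 -> (8, 9, 12, 13)  // struct: MulU busy until I2 writes@7
I4 -> (14, 15, 18, 19)  // struct: MulU busy until I3 writes@13
I5 -> (15, 20, 22, 23)  // RAW R1: wait I4 write@19
I6 -> (16, 17, 18, 21)  // WAR R2: wait I5 read@20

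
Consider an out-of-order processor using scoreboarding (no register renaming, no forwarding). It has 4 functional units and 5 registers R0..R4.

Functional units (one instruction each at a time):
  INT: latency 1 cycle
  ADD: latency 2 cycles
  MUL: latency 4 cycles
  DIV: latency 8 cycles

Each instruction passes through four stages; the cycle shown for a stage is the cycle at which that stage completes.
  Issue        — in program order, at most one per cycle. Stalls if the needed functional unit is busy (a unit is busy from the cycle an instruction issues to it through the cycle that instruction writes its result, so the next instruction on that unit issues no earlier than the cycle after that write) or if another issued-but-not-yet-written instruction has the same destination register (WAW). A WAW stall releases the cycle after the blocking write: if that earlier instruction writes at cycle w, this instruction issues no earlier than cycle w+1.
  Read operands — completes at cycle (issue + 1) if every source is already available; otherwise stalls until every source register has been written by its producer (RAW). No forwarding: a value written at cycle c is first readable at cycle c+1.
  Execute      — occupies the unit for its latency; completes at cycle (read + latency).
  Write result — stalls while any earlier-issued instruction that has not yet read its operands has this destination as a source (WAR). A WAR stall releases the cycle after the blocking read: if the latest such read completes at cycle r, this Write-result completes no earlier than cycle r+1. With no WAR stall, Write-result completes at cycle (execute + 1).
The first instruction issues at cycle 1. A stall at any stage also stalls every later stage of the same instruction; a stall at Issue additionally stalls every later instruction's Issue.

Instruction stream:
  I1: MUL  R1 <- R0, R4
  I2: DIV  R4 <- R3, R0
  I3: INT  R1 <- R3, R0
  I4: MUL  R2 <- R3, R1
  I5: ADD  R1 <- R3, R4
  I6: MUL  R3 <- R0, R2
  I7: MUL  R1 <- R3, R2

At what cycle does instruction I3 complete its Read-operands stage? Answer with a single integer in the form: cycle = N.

cycle 1: I1 issues→MUL
cycle 2: I1 reads | I2 issues→DIV
cycle 3: I2 reads
cycle 6: I1 exec-done
cycle 7: I1 writes R1
cycle 8: I3 issues→INT
cycle 9: I3 reads | I4 issues→MUL
cycle 10: I3 exec-done
cycle 11: I2 exec-done | I3 writes R1
cycle 12: I2 writes R4 | I4 reads | I5 issues→ADD
cycle 13: I5 reads
cycle 15: I5 exec-done
cycle 16: I4 exec-done | I5 writes R1
cycle 17: I4 writes R2
cycle 18: I6 issues→MUL
cycle 19: I6 reads
cycle 23: I6 exec-done
cycle 24: I6 writes R3
cycle 25: I7 issues→MUL
cycle 26: I7 reads
cycle 30: I7 exec-done
cycle 31: I7 writes R1

cycle = 9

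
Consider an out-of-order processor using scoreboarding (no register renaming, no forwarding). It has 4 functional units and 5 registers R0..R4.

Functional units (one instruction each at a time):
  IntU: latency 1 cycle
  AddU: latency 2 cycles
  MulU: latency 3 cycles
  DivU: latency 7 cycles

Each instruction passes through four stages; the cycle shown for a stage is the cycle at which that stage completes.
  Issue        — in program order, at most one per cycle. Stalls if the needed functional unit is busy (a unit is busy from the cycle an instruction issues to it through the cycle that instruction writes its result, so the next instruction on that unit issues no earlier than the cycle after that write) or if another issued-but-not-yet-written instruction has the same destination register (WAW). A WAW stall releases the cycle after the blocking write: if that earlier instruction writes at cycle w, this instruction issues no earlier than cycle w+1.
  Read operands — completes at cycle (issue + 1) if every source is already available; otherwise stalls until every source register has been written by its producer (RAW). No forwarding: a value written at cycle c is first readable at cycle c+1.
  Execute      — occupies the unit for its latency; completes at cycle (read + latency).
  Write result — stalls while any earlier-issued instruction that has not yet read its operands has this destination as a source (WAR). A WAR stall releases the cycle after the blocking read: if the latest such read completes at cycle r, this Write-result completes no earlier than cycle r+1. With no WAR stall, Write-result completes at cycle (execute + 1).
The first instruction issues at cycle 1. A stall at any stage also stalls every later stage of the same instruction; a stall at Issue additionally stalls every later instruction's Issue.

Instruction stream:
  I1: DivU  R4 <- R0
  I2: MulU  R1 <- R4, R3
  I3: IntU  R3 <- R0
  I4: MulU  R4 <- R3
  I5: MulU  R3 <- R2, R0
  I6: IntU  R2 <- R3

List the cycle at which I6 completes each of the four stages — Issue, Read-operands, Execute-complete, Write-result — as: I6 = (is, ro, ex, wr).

[1] issue I1 (DivU)
[2] I1 read-ops | issue I2 (MulU)
[3] issue I3 (IntU)
[4] I3 read-ops
[5] I3 finished on IntU
[9] I1 finished on DivU
[10] I1→R4
[11] I2 read-ops
[12] I3→R3
[14] I2 finished on MulU
[15] I2→R1
[16] issue I4 (MulU)
[17] I4 read-ops
[20] I4 finished on MulU
[21] I4→R4
[22] issue I5 (MulU)
[23] I5 read-ops | issue I6 (IntU)
[26] I5 finished on MulU
[27] I5→R3
[28] I6 read-ops
[29] I6 finished on IntU
[30] I6→R2

I6 = (23, 28, 29, 30)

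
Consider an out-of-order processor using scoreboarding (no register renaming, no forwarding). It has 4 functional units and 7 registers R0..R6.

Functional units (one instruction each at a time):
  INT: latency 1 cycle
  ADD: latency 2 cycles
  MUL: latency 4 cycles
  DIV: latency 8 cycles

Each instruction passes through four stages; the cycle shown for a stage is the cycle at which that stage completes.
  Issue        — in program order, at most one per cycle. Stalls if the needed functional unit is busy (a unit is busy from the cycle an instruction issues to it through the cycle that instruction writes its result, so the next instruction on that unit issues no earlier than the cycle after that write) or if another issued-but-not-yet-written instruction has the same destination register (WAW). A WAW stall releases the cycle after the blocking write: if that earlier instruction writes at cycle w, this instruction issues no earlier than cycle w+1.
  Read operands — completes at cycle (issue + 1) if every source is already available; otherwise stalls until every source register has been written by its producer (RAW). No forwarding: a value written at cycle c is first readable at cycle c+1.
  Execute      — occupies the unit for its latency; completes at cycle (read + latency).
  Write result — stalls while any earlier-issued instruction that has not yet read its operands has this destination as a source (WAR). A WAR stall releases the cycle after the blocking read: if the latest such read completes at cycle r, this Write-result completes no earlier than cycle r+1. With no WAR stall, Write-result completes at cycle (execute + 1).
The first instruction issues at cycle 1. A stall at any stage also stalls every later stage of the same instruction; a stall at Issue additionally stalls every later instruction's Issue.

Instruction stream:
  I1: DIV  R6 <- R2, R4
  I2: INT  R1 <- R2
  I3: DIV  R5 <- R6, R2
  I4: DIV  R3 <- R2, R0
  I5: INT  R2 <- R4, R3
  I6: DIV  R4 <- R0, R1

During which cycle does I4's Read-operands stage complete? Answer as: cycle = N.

I1: IS=1 RO=2 EX=10 WR=11
I2: IS=2 RO=3 EX=4 WR=5
I3: IS=12 RO=13 EX=21 WR=22  [struct: DIV busy until I1 writes@11]
I4: IS=23 RO=24 EX=32 WR=33  [struct: DIV busy until I3 writes@22]
I5: IS=24 RO=34 EX=35 WR=36  [RAW R3: wait I4 write@33]
I6: IS=34 RO=35 EX=43 WR=44  [struct: DIV busy until I4 writes@33]

cycle = 24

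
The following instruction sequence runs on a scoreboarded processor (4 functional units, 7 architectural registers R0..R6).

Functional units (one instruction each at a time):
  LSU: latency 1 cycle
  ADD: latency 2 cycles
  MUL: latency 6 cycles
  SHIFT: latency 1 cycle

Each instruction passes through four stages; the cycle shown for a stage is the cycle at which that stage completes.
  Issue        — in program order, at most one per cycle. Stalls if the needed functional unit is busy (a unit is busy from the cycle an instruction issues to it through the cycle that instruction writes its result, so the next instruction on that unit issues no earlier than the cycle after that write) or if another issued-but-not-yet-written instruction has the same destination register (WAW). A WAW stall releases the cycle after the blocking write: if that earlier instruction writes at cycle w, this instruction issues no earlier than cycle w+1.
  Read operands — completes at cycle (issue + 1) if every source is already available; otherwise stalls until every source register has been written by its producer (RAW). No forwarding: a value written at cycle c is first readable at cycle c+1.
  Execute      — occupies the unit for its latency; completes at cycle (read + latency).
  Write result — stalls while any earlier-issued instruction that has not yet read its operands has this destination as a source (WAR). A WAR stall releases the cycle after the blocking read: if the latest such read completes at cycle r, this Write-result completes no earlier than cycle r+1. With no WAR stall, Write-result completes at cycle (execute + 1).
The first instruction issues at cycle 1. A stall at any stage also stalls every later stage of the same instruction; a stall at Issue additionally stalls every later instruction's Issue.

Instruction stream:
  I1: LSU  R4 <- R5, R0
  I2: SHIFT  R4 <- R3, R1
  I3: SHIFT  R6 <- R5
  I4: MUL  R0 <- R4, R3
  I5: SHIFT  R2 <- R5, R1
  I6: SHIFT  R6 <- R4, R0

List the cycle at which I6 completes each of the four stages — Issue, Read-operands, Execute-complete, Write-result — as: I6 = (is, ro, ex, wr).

I6 = (17, 19, 20, 21)

I1 -> (1, 2, 3, 4)
I2 -> (5, 6, 7, 8)  // WAW R4: wait I1 write@4
I3 -> (9, 10, 11, 12)  // struct: SHIFT busy until I2 writes@8
I4 -> (10, 11, 17, 18)
I5 -> (13, 14, 15, 16)  // struct: SHIFT busy until I3 writes@12
I6 -> (17, 19, 20, 21)  // struct: SHIFT busy until I5 writes@16, RAW R0: wait I4 write@18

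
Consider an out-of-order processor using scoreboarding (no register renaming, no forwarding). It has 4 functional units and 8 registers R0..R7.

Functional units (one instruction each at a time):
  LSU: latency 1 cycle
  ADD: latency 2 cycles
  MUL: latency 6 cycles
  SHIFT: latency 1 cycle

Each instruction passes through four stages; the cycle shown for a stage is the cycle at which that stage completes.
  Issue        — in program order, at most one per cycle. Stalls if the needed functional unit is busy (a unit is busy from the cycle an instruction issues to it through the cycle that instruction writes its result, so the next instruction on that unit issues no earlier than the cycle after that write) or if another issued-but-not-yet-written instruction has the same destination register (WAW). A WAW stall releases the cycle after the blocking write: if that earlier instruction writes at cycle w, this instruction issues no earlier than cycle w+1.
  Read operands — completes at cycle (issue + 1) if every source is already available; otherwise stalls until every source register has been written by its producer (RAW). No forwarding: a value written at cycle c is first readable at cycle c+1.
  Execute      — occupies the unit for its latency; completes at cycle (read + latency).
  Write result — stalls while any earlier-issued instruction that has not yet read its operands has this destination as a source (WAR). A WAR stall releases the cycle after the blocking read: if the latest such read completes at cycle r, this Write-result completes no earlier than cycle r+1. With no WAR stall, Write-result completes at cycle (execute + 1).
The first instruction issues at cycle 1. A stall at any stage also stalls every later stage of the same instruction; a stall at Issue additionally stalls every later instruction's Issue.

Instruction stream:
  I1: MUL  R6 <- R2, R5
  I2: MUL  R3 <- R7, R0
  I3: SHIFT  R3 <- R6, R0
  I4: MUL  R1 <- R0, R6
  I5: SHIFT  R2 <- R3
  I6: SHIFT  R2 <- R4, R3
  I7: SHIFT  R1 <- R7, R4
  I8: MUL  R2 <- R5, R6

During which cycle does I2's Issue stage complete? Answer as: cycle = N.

c1: I1 issues→MUL
c2: I1 reads
c8: I1 exec-done
c9: I1 writes R6
c10: I2 issues→MUL
c11: I2 reads
c17: I2 exec-done
c18: I2 writes R3
c19: I3 issues→SHIFT
c20: I3 reads; I4 issues→MUL
c21: I3 exec-done; I4 reads
c22: I3 writes R3
c23: I5 issues→SHIFT
c24: I5 reads
c25: I5 exec-done
c26: I5 writes R2
c27: I4 exec-done; I6 issues→SHIFT
c28: I4 writes R1; I6 reads
c29: I6 exec-done
c30: I6 writes R2
c31: I7 issues→SHIFT
c32: I7 reads; I8 issues→MUL
c33: I7 exec-done; I8 reads
c34: I7 writes R1
c39: I8 exec-done
c40: I8 writes R2

cycle = 10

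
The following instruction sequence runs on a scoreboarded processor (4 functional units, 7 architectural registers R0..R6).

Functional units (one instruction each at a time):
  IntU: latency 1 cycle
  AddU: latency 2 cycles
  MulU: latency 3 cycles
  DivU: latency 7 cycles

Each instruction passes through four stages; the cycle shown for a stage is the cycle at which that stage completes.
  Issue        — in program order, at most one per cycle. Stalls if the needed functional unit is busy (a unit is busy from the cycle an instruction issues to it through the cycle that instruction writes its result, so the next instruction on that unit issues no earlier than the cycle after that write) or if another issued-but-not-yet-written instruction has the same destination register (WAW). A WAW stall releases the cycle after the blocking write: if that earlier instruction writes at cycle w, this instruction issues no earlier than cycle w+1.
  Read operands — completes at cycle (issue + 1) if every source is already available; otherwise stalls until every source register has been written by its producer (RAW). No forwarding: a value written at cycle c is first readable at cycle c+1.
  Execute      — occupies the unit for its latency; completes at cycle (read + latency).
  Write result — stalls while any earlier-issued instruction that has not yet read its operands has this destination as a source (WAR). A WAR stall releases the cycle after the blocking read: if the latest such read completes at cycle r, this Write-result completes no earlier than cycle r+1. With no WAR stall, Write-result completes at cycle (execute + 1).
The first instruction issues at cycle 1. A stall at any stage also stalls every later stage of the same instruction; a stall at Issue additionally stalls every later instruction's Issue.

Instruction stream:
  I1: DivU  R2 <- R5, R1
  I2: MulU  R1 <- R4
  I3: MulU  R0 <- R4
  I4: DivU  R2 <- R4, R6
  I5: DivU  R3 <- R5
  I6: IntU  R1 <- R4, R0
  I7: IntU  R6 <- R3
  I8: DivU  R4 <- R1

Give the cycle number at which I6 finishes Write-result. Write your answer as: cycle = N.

cycle = 25

[I1] 1/2/9/10
[I2] 2/3/6/7
[I3] 8/9/12/13  (struct: MulU busy until I2 writes@7)
[I4] 11/12/19/20  (struct: DivU busy until I1 writes@10)
[I5] 21/22/29/30  (struct: DivU busy until I4 writes@20)
[I6] 22/23/24/25
[I7] 26/31/32/33  (struct: IntU busy until I6 writes@25; RAW R3: wait I5 write@30)
[I8] 31/32/39/40  (struct: DivU busy until I5 writes@30)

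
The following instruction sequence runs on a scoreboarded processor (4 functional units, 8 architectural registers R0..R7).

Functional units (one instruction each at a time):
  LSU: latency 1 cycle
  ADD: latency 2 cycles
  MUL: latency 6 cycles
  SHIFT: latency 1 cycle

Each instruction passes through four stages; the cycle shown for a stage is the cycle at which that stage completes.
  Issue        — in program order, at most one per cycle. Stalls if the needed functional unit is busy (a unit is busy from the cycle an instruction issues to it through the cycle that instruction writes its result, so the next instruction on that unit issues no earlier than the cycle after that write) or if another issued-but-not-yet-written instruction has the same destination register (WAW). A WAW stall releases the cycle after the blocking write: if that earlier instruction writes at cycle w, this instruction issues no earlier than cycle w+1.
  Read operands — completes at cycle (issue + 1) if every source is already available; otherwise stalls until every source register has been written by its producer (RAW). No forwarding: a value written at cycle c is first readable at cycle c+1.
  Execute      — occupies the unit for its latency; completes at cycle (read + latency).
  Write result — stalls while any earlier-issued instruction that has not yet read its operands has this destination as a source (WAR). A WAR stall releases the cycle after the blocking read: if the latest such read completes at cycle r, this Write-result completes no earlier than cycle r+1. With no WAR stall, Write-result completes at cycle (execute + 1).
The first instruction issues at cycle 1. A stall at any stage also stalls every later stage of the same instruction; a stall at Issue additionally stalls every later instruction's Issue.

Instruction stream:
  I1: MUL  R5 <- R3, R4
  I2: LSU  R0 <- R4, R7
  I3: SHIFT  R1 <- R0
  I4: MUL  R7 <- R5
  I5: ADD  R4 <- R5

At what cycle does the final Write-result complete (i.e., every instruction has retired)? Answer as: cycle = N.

cycle = 18

  I1 | 1 | 2 | 8 | 9
  I2 | 2 | 3 | 4 | 5
  I3 | 3 | 6 | 7 | 8   RAW R0: wait I2 write@5
  I4 | 10 | 11 | 17 | 18   struct: MUL busy until I1 writes@9
  I5 | 11 | 12 | 14 | 15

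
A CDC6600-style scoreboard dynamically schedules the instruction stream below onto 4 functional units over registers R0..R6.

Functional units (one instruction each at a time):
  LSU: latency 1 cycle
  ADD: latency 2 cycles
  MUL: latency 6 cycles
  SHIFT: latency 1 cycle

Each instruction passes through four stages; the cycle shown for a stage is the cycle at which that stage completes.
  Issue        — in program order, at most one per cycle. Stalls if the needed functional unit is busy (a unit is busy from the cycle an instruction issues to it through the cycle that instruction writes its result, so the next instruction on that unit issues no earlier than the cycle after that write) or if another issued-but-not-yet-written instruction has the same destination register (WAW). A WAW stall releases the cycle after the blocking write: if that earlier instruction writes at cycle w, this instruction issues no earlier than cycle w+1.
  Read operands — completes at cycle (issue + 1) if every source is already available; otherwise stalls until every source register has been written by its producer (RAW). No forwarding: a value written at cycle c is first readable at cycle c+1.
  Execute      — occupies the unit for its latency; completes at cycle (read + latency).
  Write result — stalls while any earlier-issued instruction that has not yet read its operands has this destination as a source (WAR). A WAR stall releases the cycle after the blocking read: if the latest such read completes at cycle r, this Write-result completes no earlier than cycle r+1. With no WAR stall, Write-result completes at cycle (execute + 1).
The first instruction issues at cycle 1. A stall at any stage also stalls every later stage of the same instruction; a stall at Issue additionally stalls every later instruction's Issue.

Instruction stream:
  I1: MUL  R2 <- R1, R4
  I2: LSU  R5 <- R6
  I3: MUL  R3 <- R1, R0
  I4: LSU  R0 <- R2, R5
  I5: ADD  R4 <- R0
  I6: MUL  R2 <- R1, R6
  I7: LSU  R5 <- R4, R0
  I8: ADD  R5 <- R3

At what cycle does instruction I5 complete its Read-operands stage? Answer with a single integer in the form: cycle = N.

I1 -> (1, 2, 8, 9)
I2 -> (2, 3, 4, 5)
I3 -> (10, 11, 17, 18)  // struct: MUL busy until I1 writes@9
I4 -> (11, 12, 13, 14)
I5 -> (12, 15, 17, 18)  // RAW R0: wait I4 write@14
I6 -> (19, 20, 26, 27)  // struct: MUL busy until I3 writes@18
I7 -> (20, 21, 22, 23)
I8 -> (24, 25, 27, 28)  // WAW R5: wait I7 write@23

cycle = 15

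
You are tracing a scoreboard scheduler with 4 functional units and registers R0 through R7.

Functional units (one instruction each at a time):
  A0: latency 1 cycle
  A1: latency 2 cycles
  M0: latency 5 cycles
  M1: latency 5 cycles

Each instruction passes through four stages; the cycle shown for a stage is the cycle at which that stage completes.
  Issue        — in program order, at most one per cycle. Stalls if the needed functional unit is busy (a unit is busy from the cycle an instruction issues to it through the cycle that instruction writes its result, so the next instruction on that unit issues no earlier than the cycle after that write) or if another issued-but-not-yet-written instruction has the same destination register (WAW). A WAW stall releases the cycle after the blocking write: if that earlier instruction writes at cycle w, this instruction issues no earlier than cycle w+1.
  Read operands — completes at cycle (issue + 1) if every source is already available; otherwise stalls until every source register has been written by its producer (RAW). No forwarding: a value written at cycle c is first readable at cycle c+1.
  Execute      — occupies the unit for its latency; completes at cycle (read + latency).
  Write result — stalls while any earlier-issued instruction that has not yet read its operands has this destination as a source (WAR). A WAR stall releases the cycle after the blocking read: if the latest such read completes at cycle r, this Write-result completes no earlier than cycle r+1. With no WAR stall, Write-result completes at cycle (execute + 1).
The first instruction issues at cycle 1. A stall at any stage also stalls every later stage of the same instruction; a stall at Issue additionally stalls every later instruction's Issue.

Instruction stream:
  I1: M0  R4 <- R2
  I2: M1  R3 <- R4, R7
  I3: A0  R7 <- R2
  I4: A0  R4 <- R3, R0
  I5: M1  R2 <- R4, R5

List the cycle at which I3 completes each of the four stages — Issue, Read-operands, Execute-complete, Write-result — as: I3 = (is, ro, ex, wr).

I3 = (3, 4, 5, 10)

c1: I1 dispatched to M0
c2: I1 operands ready, I2 dispatched to M1
c3: I3 dispatched to A0
c4: I3 operands ready
c5: I3 complete
c7: I1 complete
c8: R4←I1
c9: I2 operands ready
c10: R7←I3
c11: I4 dispatched to A0
c14: I2 complete
c15: R3←I2
c16: I4 operands ready, I5 dispatched to M1
c17: I4 complete
c18: R4←I4
c19: I5 operands ready
c24: I5 complete
c25: R2←I5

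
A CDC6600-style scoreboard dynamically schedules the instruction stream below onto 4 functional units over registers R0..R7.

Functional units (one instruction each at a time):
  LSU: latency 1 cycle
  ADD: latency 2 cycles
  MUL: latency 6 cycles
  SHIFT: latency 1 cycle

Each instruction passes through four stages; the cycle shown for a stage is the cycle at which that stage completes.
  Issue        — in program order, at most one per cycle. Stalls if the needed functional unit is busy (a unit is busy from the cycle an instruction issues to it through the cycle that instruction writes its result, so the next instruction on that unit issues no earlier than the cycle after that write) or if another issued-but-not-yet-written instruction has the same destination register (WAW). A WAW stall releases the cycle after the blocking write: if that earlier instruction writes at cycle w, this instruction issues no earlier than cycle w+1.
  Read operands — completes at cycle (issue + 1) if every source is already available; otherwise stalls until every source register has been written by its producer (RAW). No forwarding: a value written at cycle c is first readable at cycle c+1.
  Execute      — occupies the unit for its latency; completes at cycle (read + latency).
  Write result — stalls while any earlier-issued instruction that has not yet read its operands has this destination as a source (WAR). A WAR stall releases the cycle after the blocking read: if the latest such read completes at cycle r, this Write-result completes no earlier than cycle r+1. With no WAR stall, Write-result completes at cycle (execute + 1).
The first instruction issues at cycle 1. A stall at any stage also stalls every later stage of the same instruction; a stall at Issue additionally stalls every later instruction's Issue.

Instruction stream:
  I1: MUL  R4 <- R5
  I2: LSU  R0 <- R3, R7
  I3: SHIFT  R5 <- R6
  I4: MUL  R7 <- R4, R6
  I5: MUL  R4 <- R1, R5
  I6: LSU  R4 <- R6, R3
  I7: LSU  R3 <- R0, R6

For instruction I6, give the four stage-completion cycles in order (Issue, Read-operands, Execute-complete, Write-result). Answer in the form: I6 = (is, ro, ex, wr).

c1: I1 dispatched to MUL
c2: I1 operands ready, I2 dispatched to LSU
c3: I2 operands ready, I3 dispatched to SHIFT
c4: I2 complete, I3 operands ready
c5: R0←I2, I3 complete
c6: R5←I3
c8: I1 complete
c9: R4←I1
c10: I4 dispatched to MUL
c11: I4 operands ready
c17: I4 complete
c18: R7←I4
c19: I5 dispatched to MUL
c20: I5 operands ready
c26: I5 complete
c27: R4←I5
c28: I6 dispatched to LSU
c29: I6 operands ready
c30: I6 complete
c31: R4←I6
c32: I7 dispatched to LSU
c33: I7 operands ready
c34: I7 complete
c35: R3←I7

I6 = (28, 29, 30, 31)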